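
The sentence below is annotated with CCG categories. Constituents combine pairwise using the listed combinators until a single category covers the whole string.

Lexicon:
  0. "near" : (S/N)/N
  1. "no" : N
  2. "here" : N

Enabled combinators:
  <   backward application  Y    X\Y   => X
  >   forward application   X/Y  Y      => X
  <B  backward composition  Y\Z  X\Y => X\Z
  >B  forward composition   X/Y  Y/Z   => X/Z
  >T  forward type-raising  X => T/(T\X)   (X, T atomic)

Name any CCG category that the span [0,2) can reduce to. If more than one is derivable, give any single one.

[0,3] S   >
  [0,2] S/N   >
    [0,1] "near" : (S/N)/N
    [1,2] "no" : N
  [2,3] "here" : N

S/N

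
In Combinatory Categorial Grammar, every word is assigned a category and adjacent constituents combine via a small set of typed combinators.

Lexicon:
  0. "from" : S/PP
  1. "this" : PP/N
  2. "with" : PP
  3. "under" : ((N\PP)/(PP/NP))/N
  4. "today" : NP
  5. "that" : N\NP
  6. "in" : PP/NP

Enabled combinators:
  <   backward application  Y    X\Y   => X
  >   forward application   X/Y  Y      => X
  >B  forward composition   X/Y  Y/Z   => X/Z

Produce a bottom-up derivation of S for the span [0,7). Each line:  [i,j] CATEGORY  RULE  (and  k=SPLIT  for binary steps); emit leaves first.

[0,7] S   >
  [0,2] S/N   >B
    [0,1] "from" : S/PP
    [1,2] "this" : PP/N
  [2,7] N   <
    [2,3] "with" : PP
    [3,7] N\PP   >
      [3,6] (N\PP)/(PP/NP)   >
        [3,4] "under" : ((N\PP)/(PP/NP))/N
        [4,6] N   <
          [4,5] "today" : NP
          [5,6] "that" : N\NP
      [6,7] "in" : PP/NP

[0,1] S/PP  lex  "from"
[1,2] PP/N  lex  "this"
[0,2] S/N  >B  k=1
[2,3] PP  lex  "with"
[3,4] ((N\PP)/(PP/NP))/N  lex  "under"
[4,5] NP  lex  "today"
[5,6] N\NP  lex  "that"
[4,6] N  <  k=5
[3,6] (N\PP)/(PP/NP)  >  k=4
[6,7] PP/NP  lex  "in"
[3,7] N\PP  >  k=6
[2,7] N  <  k=3
[0,7] S  >  k=2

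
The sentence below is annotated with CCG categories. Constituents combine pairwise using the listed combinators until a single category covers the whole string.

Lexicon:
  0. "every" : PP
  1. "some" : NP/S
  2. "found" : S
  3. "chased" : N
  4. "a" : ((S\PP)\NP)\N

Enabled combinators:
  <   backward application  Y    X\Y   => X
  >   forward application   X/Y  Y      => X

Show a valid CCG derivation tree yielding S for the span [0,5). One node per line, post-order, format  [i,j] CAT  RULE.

[0,5] S   <
  [0,1] "every" : PP
  [1,5] S\PP   <
    [1,3] NP   >
      [1,2] "some" : NP/S
      [2,3] "found" : S
    [3,5] (S\PP)\NP   <
      [3,4] "chased" : N
      [4,5] "a" : ((S\PP)\NP)\N

[0,1] PP  lex  "every"
[1,2] NP/S  lex  "some"
[2,3] S  lex  "found"
[1,3] NP  >  k=2
[3,4] N  lex  "chased"
[4,5] ((S\PP)\NP)\N  lex  "a"
[3,5] (S\PP)\NP  <  k=4
[1,5] S\PP  <  k=3
[0,5] S  <  k=1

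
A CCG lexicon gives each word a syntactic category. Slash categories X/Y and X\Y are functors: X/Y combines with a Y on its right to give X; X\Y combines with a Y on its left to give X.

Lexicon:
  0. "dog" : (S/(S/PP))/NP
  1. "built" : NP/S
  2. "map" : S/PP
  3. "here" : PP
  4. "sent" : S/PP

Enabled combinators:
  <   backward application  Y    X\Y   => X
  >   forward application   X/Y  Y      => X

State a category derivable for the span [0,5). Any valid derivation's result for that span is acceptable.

[0,5] S   >
  [0,4] S/(S/PP)   >
    [0,1] "dog" : (S/(S/PP))/NP
    [1,4] NP   >
      [1,2] "built" : NP/S
      [2,4] S   >
        [2,3] "map" : S/PP
        [3,4] "here" : PP
  [4,5] "sent" : S/PP

S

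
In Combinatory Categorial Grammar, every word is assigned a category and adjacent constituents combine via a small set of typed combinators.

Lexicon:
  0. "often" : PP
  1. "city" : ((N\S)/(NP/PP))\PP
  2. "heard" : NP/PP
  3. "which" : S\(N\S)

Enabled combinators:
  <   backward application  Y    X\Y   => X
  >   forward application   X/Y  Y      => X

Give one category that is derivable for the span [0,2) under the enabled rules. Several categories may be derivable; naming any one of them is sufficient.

[0,4] S   <
  [0,3] N\S   >
    [0,2] (N\S)/(NP/PP)   <
      [0,1] "often" : PP
      [1,2] "city" : ((N\S)/(NP/PP))\PP
    [2,3] "heard" : NP/PP
  [3,4] "which" : S\(N\S)

(N\S)/(NP/PP)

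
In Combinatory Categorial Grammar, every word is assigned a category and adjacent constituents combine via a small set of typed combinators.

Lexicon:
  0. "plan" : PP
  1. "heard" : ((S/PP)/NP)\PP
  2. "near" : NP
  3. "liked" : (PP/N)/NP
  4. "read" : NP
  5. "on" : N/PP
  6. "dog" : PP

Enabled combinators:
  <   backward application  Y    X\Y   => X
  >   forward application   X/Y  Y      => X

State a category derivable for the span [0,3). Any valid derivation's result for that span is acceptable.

S/PP

[0,7] S   >
  [0,3] S/PP   >
    [0,2] (S/PP)/NP   <
      [0,1] "plan" : PP
      [1,2] "heard" : ((S/PP)/NP)\PP
    [2,3] "near" : NP
  [3,7] PP   >
    [3,5] PP/N   >
      [3,4] "liked" : (PP/N)/NP
      [4,5] "read" : NP
    [5,7] N   >
      [5,6] "on" : N/PP
      [6,7] "dog" : PP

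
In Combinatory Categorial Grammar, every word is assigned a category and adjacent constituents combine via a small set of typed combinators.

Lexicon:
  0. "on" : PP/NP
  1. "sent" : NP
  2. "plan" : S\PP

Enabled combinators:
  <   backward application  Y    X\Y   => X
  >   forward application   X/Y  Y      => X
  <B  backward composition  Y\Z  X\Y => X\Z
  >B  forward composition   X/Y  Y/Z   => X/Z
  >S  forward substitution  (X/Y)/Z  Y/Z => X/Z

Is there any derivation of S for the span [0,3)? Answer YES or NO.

[0,3] S   <
  [0,2] PP   >
    [0,1] "on" : PP/NP
    [1,2] "sent" : NP
  [2,3] "plan" : S\PP

YES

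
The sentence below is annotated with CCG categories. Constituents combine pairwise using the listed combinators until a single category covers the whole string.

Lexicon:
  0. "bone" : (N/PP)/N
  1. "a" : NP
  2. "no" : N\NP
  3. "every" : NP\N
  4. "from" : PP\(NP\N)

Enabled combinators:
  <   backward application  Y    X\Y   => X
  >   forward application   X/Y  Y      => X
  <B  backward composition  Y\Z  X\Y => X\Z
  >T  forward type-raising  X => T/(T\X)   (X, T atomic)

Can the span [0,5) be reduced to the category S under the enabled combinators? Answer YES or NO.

NO

(N/PP)/N NP N\NP NP\N PP\(NP\N)
CKY chart[0,5] = {N, N/(N\N), NP/(NP\N), PP/(PP\N), S/(S\N)}; S ∉ chart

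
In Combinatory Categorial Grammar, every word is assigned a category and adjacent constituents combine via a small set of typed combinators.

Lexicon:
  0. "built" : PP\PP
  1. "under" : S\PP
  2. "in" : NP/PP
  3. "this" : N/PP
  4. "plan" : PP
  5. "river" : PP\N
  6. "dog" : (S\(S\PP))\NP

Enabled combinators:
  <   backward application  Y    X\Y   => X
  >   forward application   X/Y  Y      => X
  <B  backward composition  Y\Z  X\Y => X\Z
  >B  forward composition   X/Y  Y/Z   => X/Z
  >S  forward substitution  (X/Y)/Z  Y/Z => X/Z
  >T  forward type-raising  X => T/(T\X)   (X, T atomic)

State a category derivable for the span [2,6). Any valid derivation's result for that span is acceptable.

NP

[0,7] S   <
  [0,2] S\PP   <B
    [0,1] "built" : PP\PP
    [1,2] "under" : S\PP
  [2,7] S\(S\PP)   <
    [2,6] NP   >
      [2,3] "in" : NP/PP
      [3,6] PP   <
        [3,5] N   >
          [3,4] "this" : N/PP
          [4,5] "plan" : PP
        [5,6] "river" : PP\N
    [6,7] "dog" : (S\(S\PP))\NP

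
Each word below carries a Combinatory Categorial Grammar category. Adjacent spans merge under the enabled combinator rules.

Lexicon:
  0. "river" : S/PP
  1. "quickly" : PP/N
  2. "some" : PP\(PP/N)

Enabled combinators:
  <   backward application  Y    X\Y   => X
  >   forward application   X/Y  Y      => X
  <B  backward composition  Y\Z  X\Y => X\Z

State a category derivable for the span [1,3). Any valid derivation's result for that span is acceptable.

PP

[0,3] S   >
  [0,1] "river" : S/PP
  [1,3] PP   <
    [1,2] "quickly" : PP/N
    [2,3] "some" : PP\(PP/N)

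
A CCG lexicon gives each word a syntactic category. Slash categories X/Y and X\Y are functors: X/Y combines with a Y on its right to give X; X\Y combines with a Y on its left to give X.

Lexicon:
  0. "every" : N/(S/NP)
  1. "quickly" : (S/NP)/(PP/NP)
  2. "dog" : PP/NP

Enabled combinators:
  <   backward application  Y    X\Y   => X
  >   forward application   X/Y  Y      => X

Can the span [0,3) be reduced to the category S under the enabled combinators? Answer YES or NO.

N/(S/NP) (S/NP)/(PP/NP) PP/NP
CKY chart[0,3] = {N}; S ∉ chart

NO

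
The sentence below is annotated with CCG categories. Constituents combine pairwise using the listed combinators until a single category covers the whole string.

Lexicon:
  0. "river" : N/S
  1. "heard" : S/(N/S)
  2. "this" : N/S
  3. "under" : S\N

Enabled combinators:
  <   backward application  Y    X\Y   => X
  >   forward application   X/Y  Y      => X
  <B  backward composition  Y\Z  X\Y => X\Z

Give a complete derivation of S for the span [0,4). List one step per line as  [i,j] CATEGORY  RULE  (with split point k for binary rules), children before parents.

[0,4] S   <
  [0,3] N   >
    [0,1] "river" : N/S
    [1,3] S   >
      [1,2] "heard" : S/(N/S)
      [2,3] "this" : N/S
  [3,4] "under" : S\N

[0,1] N/S  lex  "river"
[1,2] S/(N/S)  lex  "heard"
[2,3] N/S  lex  "this"
[1,3] S  >  k=2
[0,3] N  >  k=1
[3,4] S\N  lex  "under"
[0,4] S  <  k=3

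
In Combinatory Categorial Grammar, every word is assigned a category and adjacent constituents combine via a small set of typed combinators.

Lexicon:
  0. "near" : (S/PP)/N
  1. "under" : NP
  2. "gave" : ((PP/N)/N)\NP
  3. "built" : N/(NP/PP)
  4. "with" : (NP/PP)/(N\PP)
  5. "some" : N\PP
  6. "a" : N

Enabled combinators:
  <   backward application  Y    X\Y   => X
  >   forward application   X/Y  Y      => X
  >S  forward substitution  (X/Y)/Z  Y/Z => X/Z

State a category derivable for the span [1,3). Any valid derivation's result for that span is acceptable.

(PP/N)/N

[0,7] S   >
  [0,6] S/N   >S
    [0,1] "near" : (S/PP)/N
    [1,6] PP/N   >
      [1,3] (PP/N)/N   <
        [1,2] "under" : NP
        [2,3] "gave" : ((PP/N)/N)\NP
      [3,6] N   >
        [3,4] "built" : N/(NP/PP)
        [4,6] NP/PP   >
          [4,5] "with" : (NP/PP)/(N\PP)
          [5,6] "some" : N\PP
  [6,7] "a" : N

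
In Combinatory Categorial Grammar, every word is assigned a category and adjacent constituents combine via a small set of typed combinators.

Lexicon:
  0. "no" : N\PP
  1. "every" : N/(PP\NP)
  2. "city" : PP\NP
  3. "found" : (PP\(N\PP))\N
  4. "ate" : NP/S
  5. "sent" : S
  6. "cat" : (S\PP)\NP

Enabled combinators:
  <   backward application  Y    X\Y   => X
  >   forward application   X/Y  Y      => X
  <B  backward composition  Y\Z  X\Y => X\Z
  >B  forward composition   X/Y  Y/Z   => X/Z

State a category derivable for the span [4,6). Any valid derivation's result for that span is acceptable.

NP

[0,7] S   <
  [0,4] PP   <
    [0,1] "no" : N\PP
    [1,4] PP\(N\PP)   <
      [1,3] N   >
        [1,2] "every" : N/(PP\NP)
        [2,3] "city" : PP\NP
      [3,4] "found" : (PP\(N\PP))\N
  [4,7] S\PP   <
    [4,6] NP   >
      [4,5] "ate" : NP/S
      [5,6] "sent" : S
    [6,7] "cat" : (S\PP)\NP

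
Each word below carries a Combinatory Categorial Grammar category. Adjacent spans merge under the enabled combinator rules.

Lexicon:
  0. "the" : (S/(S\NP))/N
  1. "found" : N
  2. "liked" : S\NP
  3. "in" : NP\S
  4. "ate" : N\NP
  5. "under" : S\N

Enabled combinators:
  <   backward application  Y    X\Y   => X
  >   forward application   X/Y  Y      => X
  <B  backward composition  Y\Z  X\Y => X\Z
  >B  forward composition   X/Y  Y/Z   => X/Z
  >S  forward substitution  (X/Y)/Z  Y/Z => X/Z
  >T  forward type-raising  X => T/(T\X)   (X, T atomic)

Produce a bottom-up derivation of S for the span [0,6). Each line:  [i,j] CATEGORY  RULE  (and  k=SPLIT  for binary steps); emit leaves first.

[0,6] S   >
  [0,2] S/(S\NP)   >
    [0,1] "the" : (S/(S\NP))/N
    [1,2] "found" : N
  [2,6] S\NP   <B
    [2,3] "liked" : S\NP
    [3,6] S\S   <B
      [3,4] "in" : NP\S
      [4,6] S\NP   <B
        [4,5] "ate" : N\NP
        [5,6] "under" : S\N

[0,1] (S/(S\NP))/N  lex  "the"
[1,2] N  lex  "found"
[0,2] S/(S\NP)  >  k=1
[2,3] S\NP  lex  "liked"
[3,4] NP\S  lex  "in"
[4,5] N\NP  lex  "ate"
[5,6] S\N  lex  "under"
[4,6] S\NP  <B  k=5
[3,6] S\S  <B  k=4
[2,6] S\NP  <B  k=3
[0,6] S  >  k=2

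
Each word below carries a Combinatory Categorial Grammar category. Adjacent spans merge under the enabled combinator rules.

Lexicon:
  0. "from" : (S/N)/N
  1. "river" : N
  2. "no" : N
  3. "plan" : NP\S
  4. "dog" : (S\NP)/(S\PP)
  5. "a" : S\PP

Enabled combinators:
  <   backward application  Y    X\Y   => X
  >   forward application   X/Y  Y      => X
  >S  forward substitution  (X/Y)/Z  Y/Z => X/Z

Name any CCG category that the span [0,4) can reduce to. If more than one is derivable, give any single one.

[0,6] S   <
  [0,4] NP   <
    [0,3] S   >
      [0,2] S/N   >
        [0,1] "from" : (S/N)/N
        [1,2] "river" : N
      [2,3] "no" : N
    [3,4] "plan" : NP\S
  [4,6] S\NP   >
    [4,5] "dog" : (S\NP)/(S\PP)
    [5,6] "a" : S\PP

NP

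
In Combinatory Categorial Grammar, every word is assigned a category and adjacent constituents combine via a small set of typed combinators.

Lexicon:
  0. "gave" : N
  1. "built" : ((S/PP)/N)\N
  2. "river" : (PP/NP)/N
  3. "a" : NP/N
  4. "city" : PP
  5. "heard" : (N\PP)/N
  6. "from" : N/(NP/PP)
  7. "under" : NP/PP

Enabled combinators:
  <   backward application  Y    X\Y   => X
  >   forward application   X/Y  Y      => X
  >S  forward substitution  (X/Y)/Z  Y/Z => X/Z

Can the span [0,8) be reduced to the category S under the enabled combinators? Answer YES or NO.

[0,8] S   >
  [0,4] S/N   >S
    [0,2] (S/PP)/N   <
      [0,1] "gave" : N
      [1,2] "built" : ((S/PP)/N)\N
    [2,4] PP/N   >S
      [2,3] "river" : (PP/NP)/N
      [3,4] "a" : NP/N
  [4,8] N   <
    [4,5] "city" : PP
    [5,8] N\PP   >
      [5,6] "heard" : (N\PP)/N
      [6,8] N   >
        [6,7] "from" : N/(NP/PP)
        [7,8] "under" : NP/PP

YES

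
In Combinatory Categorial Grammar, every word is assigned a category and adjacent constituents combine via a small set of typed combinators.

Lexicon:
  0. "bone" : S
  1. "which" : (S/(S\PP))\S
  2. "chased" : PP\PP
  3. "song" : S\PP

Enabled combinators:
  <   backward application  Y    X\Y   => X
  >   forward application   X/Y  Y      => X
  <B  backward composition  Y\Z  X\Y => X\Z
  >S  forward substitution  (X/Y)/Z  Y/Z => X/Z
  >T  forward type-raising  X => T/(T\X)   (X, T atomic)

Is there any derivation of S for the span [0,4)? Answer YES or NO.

YES

[0,4] S   >
  [0,2] S/(S\PP)   <
    [0,1] "bone" : S
    [1,2] "which" : (S/(S\PP))\S
  [2,4] S\PP   <B
    [2,3] "chased" : PP\PP
    [3,4] "song" : S\PP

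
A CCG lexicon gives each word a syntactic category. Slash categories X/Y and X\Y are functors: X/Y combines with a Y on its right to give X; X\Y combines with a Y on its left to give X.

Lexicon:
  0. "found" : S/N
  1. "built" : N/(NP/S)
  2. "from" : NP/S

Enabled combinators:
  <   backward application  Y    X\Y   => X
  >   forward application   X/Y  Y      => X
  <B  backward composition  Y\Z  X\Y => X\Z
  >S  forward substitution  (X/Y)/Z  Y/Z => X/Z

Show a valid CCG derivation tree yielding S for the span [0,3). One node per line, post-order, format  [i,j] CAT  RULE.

[0,1] S/N  lex  "found"
[1,2] N/(NP/S)  lex  "built"
[2,3] NP/S  lex  "from"
[1,3] N  >  k=2
[0,3] S  >  k=1

[0,3] S   >
  [0,1] "found" : S/N
  [1,3] N   >
    [1,2] "built" : N/(NP/S)
    [2,3] "from" : NP/S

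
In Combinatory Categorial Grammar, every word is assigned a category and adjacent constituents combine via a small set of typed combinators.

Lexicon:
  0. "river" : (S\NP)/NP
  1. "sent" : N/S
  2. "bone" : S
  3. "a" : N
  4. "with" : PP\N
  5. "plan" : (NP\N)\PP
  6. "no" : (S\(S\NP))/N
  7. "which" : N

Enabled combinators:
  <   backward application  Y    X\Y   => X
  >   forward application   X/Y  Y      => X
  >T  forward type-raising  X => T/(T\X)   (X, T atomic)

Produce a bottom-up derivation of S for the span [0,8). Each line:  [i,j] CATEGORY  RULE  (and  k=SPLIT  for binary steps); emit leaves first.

[0,1] (S\NP)/NP  lex  "river"
[1,2] N/S  lex  "sent"
[2,3] S  lex  "bone"
[1,3] N  >  k=2
[3,4] N  lex  "a"
[3,4] PP/(PP\N)  >T
[4,5] PP\N  lex  "with"
[3,5] PP  >  k=4
[5,6] (NP\N)\PP  lex  "plan"
[3,6] NP\N  <  k=5
[1,6] NP  <  k=3
[0,6] S\NP  >  k=1
[6,7] (S\(S\NP))/N  lex  "no"
[7,8] N  lex  "which"
[6,8] S\(S\NP)  >  k=7
[0,8] S  <  k=6

[0,8] S   <
  [0,6] S\NP   >
    [0,1] "river" : (S\NP)/NP
    [1,6] NP   <
      [1,3] N   >
        [1,2] "sent" : N/S
        [2,3] "bone" : S
      [3,6] NP\N   <
        [3,5] PP   >
          [3,4] PP/(PP\N)   >T
            [3,4] "a" : N
          [4,5] "with" : PP\N
        [5,6] "plan" : (NP\N)\PP
  [6,8] S\(S\NP)   >
    [6,7] "no" : (S\(S\NP))/N
    [7,8] "which" : N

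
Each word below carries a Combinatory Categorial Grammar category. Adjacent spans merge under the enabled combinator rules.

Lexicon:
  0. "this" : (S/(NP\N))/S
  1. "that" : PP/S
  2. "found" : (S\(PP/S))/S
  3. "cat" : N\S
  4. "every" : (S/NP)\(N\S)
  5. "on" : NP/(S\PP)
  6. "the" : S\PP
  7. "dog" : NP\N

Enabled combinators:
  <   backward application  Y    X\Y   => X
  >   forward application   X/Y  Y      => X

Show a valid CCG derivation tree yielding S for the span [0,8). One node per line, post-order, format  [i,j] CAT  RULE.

[0,8] S   >
  [0,7] S/(NP\N)   >
    [0,1] "this" : (S/(NP\N))/S
    [1,7] S   <
      [1,2] "that" : PP/S
      [2,7] S\(PP/S)   >
        [2,3] "found" : (S\(PP/S))/S
        [3,7] S   >
          [3,5] S/NP   <
            [3,4] "cat" : N\S
            [4,5] "every" : (S/NP)\(N\S)
          [5,7] NP   >
            [5,6] "on" : NP/(S\PP)
            [6,7] "the" : S\PP
  [7,8] "dog" : NP\N

[0,1] (S/(NP\N))/S  lex  "this"
[1,2] PP/S  lex  "that"
[2,3] (S\(PP/S))/S  lex  "found"
[3,4] N\S  lex  "cat"
[4,5] (S/NP)\(N\S)  lex  "every"
[3,5] S/NP  <  k=4
[5,6] NP/(S\PP)  lex  "on"
[6,7] S\PP  lex  "the"
[5,7] NP  >  k=6
[3,7] S  >  k=5
[2,7] S\(PP/S)  >  k=3
[1,7] S  <  k=2
[0,7] S/(NP\N)  >  k=1
[7,8] NP\N  lex  "dog"
[0,8] S  >  k=7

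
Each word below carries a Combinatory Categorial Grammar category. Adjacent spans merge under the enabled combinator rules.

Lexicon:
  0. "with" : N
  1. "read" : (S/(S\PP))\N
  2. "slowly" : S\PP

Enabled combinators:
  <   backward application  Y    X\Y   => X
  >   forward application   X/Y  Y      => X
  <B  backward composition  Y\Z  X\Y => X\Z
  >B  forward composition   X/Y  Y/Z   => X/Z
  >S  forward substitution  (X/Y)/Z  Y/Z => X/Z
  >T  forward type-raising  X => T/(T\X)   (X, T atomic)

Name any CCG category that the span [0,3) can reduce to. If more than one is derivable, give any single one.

S

[0,3] S   >
  [0,2] S/(S\PP)   <
    [0,1] "with" : N
    [1,2] "read" : (S/(S\PP))\N
  [2,3] "slowly" : S\PP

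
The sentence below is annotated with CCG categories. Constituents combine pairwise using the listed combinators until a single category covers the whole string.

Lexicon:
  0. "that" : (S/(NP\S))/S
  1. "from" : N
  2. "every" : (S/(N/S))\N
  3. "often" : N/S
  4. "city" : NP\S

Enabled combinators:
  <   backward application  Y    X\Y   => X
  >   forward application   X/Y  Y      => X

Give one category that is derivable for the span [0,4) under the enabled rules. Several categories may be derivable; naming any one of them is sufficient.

[0,5] S   >
  [0,4] S/(NP\S)   >
    [0,1] "that" : (S/(NP\S))/S
    [1,4] S   >
      [1,3] S/(N/S)   <
        [1,2] "from" : N
        [2,3] "every" : (S/(N/S))\N
      [3,4] "often" : N/S
  [4,5] "city" : NP\S

S/(NP\S)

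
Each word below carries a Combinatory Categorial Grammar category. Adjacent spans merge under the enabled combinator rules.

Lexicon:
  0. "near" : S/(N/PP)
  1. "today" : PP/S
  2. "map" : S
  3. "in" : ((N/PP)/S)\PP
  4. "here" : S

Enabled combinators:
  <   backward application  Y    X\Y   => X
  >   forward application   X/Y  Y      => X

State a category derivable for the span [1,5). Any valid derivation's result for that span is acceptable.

N/PP

[0,5] S   >
  [0,1] "near" : S/(N/PP)
  [1,5] N/PP   >
    [1,4] (N/PP)/S   <
      [1,3] PP   >
        [1,2] "today" : PP/S
        [2,3] "map" : S
      [3,4] "in" : ((N/PP)/S)\PP
    [4,5] "here" : S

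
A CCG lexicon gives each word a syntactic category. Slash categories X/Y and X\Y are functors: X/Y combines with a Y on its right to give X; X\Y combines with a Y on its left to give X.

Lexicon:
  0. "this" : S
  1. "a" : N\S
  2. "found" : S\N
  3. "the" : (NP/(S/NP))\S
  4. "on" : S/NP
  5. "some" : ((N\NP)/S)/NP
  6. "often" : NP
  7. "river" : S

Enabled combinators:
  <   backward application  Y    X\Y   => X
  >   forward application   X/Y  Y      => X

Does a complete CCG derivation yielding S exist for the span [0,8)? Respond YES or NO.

S N\S S\N (NP/(S/NP))\S S/NP ((N\NP)/S)/NP NP S
CKY chart[0,8] = {N}; S ∉ chart

NO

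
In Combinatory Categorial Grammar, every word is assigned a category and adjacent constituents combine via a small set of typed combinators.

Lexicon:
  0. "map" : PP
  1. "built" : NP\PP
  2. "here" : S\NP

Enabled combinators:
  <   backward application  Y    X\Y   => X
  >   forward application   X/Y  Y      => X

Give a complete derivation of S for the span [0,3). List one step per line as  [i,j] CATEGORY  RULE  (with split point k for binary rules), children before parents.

[0,1] PP  lex  "map"
[1,2] NP\PP  lex  "built"
[0,2] NP  <  k=1
[2,3] S\NP  lex  "here"
[0,3] S  <  k=2

[0,3] S   <
  [0,2] NP   <
    [0,1] "map" : PP
    [1,2] "built" : NP\PP
  [2,3] "here" : S\NP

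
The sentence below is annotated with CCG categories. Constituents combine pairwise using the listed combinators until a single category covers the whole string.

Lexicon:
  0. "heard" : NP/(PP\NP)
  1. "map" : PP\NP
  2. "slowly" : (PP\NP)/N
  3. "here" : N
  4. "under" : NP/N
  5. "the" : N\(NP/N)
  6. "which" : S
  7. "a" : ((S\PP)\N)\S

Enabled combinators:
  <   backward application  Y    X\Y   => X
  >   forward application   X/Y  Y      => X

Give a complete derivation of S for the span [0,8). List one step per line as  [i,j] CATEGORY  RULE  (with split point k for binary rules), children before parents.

[0,1] NP/(PP\NP)  lex  "heard"
[1,2] PP\NP  lex  "map"
[0,2] NP  >  k=1
[2,3] (PP\NP)/N  lex  "slowly"
[3,4] N  lex  "here"
[2,4] PP\NP  >  k=3
[0,4] PP  <  k=2
[4,5] NP/N  lex  "under"
[5,6] N\(NP/N)  lex  "the"
[4,6] N  <  k=5
[6,7] S  lex  "which"
[7,8] ((S\PP)\N)\S  lex  "a"
[6,8] (S\PP)\N  <  k=7
[4,8] S\PP  <  k=6
[0,8] S  <  k=4

[0,8] S   <
  [0,4] PP   <
    [0,2] NP   >
      [0,1] "heard" : NP/(PP\NP)
      [1,2] "map" : PP\NP
    [2,4] PP\NP   >
      [2,3] "slowly" : (PP\NP)/N
      [3,4] "here" : N
  [4,8] S\PP   <
    [4,6] N   <
      [4,5] "under" : NP/N
      [5,6] "the" : N\(NP/N)
    [6,8] (S\PP)\N   <
      [6,7] "which" : S
      [7,8] "a" : ((S\PP)\N)\S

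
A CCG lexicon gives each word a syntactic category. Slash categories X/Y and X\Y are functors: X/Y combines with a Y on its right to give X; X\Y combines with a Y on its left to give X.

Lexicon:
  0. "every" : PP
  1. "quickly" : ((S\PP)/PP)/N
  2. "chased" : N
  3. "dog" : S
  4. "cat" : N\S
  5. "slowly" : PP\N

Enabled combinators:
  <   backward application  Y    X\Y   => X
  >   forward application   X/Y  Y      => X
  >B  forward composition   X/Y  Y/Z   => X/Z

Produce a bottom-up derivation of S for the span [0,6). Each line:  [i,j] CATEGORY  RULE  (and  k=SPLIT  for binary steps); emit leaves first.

[0,6] S   <
  [0,1] "every" : PP
  [1,6] S\PP   >
    [1,3] (S\PP)/PP   >
      [1,2] "quickly" : ((S\PP)/PP)/N
      [2,3] "chased" : N
    [3,6] PP   <
      [3,5] N   <
        [3,4] "dog" : S
        [4,5] "cat" : N\S
      [5,6] "slowly" : PP\N

[0,1] PP  lex  "every"
[1,2] ((S\PP)/PP)/N  lex  "quickly"
[2,3] N  lex  "chased"
[1,3] (S\PP)/PP  >  k=2
[3,4] S  lex  "dog"
[4,5] N\S  lex  "cat"
[3,5] N  <  k=4
[5,6] PP\N  lex  "slowly"
[3,6] PP  <  k=5
[1,6] S\PP  >  k=3
[0,6] S  <  k=1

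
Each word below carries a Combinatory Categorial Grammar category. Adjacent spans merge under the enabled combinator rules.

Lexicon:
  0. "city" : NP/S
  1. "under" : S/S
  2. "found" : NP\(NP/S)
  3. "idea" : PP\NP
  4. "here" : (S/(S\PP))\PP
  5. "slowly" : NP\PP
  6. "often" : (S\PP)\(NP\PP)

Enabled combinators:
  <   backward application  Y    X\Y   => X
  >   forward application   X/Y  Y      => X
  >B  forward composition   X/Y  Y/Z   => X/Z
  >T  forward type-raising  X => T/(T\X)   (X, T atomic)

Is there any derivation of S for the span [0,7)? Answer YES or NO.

[0,7] S   >
  [0,5] S/(S\PP)   <
    [0,4] PP   <
      [0,3] NP   <
        [0,2] NP/S   >B
          [0,1] "city" : NP/S
          [1,2] "under" : S/S
        [2,3] "found" : NP\(NP/S)
      [3,4] "idea" : PP\NP
    [4,5] "here" : (S/(S\PP))\PP
  [5,7] S\PP   <
    [5,6] "slowly" : NP\PP
    [6,7] "often" : (S\PP)\(NP\PP)

YES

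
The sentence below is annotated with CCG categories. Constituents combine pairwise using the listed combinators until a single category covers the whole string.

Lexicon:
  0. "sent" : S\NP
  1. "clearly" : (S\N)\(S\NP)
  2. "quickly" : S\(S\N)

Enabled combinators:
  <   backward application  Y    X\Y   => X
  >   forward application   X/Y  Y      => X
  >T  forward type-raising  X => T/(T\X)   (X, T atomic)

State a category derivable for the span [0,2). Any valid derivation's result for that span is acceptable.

S\N

[0,3] S   <
  [0,2] S\N   <
    [0,1] "sent" : S\NP
    [1,2] "clearly" : (S\N)\(S\NP)
  [2,3] "quickly" : S\(S\N)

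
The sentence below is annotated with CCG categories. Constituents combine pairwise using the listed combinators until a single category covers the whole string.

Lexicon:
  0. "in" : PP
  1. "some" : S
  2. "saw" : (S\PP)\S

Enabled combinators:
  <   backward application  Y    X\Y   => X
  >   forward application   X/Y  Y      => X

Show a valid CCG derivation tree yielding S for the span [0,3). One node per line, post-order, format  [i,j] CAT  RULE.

[0,3] S   <
  [0,1] "in" : PP
  [1,3] S\PP   <
    [1,2] "some" : S
    [2,3] "saw" : (S\PP)\S

[0,1] PP  lex  "in"
[1,2] S  lex  "some"
[2,3] (S\PP)\S  lex  "saw"
[1,3] S\PP  <  k=2
[0,3] S  <  k=1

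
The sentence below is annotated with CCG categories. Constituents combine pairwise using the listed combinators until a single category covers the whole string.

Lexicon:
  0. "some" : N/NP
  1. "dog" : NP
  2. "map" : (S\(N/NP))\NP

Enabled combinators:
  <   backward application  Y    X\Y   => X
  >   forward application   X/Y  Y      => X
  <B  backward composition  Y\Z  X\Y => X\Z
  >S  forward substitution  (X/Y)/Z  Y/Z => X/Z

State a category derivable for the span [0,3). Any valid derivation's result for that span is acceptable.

S

[0,3] S   <
  [0,1] "some" : N/NP
  [1,3] S\(N/NP)   <
    [1,2] "dog" : NP
    [2,3] "map" : (S\(N/NP))\NP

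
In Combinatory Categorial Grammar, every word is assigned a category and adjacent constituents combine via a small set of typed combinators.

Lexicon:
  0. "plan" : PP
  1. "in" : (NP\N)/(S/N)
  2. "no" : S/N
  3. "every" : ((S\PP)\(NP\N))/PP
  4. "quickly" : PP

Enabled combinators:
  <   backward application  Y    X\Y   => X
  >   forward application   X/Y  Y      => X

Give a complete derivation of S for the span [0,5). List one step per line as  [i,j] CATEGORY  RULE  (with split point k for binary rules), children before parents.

[0,5] S   <
  [0,1] "plan" : PP
  [1,5] S\PP   <
    [1,3] NP\N   >
      [1,2] "in" : (NP\N)/(S/N)
      [2,3] "no" : S/N
    [3,5] (S\PP)\(NP\N)   >
      [3,4] "every" : ((S\PP)\(NP\N))/PP
      [4,5] "quickly" : PP

[0,1] PP  lex  "plan"
[1,2] (NP\N)/(S/N)  lex  "in"
[2,3] S/N  lex  "no"
[1,3] NP\N  >  k=2
[3,4] ((S\PP)\(NP\N))/PP  lex  "every"
[4,5] PP  lex  "quickly"
[3,5] (S\PP)\(NP\N)  >  k=4
[1,5] S\PP  <  k=3
[0,5] S  <  k=1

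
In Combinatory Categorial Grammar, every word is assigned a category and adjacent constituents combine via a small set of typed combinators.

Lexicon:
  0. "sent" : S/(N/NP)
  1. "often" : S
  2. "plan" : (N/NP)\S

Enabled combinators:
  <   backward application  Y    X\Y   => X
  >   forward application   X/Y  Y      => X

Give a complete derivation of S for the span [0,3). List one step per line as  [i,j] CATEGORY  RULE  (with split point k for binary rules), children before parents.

[0,1] S/(N/NP)  lex  "sent"
[1,2] S  lex  "often"
[2,3] (N/NP)\S  lex  "plan"
[1,3] N/NP  <  k=2
[0,3] S  >  k=1

[0,3] S   >
  [0,1] "sent" : S/(N/NP)
  [1,3] N/NP   <
    [1,2] "often" : S
    [2,3] "plan" : (N/NP)\S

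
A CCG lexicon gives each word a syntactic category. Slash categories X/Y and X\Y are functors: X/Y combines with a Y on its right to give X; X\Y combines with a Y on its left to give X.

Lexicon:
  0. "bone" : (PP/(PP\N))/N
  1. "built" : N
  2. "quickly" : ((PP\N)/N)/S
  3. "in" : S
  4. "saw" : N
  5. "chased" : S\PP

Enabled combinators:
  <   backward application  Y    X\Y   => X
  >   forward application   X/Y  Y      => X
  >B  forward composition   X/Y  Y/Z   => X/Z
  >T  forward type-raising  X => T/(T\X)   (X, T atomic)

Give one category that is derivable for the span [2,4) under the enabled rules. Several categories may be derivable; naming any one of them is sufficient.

[0,6] S   <
  [0,5] PP   >
    [0,2] PP/(PP\N)   >
      [0,1] "bone" : (PP/(PP\N))/N
      [1,2] "built" : N
    [2,5] PP\N   >
      [2,4] (PP\N)/N   >
        [2,3] "quickly" : ((PP\N)/N)/S
        [3,4] "in" : S
      [4,5] "saw" : N
  [5,6] "chased" : S\PP

(PP\N)/N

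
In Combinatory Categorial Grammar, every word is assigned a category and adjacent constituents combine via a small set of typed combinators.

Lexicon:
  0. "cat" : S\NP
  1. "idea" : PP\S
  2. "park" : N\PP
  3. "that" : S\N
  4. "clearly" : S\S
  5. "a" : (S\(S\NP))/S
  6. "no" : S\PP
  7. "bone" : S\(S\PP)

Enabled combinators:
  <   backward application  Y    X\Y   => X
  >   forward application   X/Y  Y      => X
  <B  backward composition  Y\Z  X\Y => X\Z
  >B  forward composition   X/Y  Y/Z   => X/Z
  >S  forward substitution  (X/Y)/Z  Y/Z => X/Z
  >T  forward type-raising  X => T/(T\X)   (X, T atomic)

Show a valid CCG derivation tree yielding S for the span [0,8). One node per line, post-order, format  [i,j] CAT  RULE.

[0,8] S   <
  [0,5] S\NP   <B
    [0,3] N\NP   <B
      [0,2] PP\NP   <B
        [0,1] "cat" : S\NP
        [1,2] "idea" : PP\S
      [2,3] "park" : N\PP
    [3,5] S\N   <B
      [3,4] "that" : S\N
      [4,5] "clearly" : S\S
  [5,8] S\(S\NP)   >
    [5,6] "a" : (S\(S\NP))/S
    [6,8] S   <
      [6,7] "no" : S\PP
      [7,8] "bone" : S\(S\PP)

[0,1] S\NP  lex  "cat"
[1,2] PP\S  lex  "idea"
[0,2] PP\NP  <B  k=1
[2,3] N\PP  lex  "park"
[0,3] N\NP  <B  k=2
[3,4] S\N  lex  "that"
[4,5] S\S  lex  "clearly"
[3,5] S\N  <B  k=4
[0,5] S\NP  <B  k=3
[5,6] (S\(S\NP))/S  lex  "a"
[6,7] S\PP  lex  "no"
[7,8] S\(S\PP)  lex  "bone"
[6,8] S  <  k=7
[5,8] S\(S\NP)  >  k=6
[0,8] S  <  k=5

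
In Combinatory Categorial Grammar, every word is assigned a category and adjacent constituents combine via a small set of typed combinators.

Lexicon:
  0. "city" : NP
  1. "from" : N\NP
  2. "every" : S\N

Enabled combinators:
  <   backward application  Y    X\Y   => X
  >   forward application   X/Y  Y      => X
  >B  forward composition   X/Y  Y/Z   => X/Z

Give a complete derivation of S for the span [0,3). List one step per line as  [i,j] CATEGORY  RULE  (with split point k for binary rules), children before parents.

[0,3] S   <
  [0,2] N   <
    [0,1] "city" : NP
    [1,2] "from" : N\NP
  [2,3] "every" : S\N

[0,1] NP  lex  "city"
[1,2] N\NP  lex  "from"
[0,2] N  <  k=1
[2,3] S\N  lex  "every"
[0,3] S  <  k=2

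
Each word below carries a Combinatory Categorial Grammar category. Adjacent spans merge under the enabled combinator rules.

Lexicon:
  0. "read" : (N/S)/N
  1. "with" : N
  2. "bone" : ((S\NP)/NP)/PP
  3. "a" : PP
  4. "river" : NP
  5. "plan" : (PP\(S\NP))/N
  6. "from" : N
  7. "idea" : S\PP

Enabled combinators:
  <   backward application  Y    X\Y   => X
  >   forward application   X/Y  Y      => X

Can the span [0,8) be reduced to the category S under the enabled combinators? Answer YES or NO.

NO

(N/S)/N N ((S\NP)/NP)/PP PP NP (PP\(S\NP))/N N S\PP
CKY chart[0,8] = {N}; S ∉ chart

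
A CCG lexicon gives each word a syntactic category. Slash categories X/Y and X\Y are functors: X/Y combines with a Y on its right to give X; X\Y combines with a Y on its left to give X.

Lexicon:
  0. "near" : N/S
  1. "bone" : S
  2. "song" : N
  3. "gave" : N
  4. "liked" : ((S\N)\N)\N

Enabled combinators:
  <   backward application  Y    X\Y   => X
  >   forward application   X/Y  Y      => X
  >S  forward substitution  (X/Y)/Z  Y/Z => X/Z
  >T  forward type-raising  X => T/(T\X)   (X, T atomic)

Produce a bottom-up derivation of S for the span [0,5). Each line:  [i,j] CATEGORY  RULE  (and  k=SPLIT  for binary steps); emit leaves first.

[0,5] S   <
  [0,2] N   >
    [0,1] "near" : N/S
    [1,2] "bone" : S
  [2,5] S\N   <
    [2,3] "song" : N
    [3,5] (S\N)\N   <
      [3,4] "gave" : N
      [4,5] "liked" : ((S\N)\N)\N

[0,1] N/S  lex  "near"
[1,2] S  lex  "bone"
[0,2] N  >  k=1
[2,3] N  lex  "song"
[3,4] N  lex  "gave"
[4,5] ((S\N)\N)\N  lex  "liked"
[3,5] (S\N)\N  <  k=4
[2,5] S\N  <  k=3
[0,5] S  <  k=2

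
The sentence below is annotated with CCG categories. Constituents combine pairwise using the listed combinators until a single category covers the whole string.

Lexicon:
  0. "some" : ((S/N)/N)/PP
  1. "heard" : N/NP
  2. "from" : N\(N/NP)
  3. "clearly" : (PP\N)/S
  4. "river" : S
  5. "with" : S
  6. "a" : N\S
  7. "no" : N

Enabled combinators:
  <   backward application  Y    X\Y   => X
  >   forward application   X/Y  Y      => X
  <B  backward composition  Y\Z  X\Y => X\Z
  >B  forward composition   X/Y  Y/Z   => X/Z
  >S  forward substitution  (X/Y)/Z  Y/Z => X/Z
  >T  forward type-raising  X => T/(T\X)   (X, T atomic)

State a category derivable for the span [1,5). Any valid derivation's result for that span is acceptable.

[0,8] S   >
  [0,7] S/N   >
    [0,5] (S/N)/N   >
      [0,1] "some" : ((S/N)/N)/PP
      [1,5] PP   <
        [1,3] N   <
          [1,2] "heard" : N/NP
          [2,3] "from" : N\(N/NP)
        [3,5] PP\N   >
          [3,4] "clearly" : (PP\N)/S
          [4,5] "river" : S
    [5,7] N   <
      [5,6] "with" : S
      [6,7] "a" : N\S
  [7,8] "no" : N

PP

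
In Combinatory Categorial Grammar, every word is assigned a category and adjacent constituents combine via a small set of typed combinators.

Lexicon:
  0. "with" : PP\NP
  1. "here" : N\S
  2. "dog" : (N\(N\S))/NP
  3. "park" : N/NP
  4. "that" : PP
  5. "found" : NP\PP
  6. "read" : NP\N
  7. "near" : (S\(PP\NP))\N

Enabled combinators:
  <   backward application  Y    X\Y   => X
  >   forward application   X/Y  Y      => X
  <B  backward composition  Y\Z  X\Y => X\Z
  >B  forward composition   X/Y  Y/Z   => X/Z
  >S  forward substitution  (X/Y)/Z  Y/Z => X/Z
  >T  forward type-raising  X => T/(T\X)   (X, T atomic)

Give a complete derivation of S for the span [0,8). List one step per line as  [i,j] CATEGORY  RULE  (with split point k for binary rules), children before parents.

[0,1] PP\NP  lex  "with"
[1,2] N\S  lex  "here"
[2,3] (N\(N\S))/NP  lex  "dog"
[3,4] N/NP  lex  "park"
[4,5] PP  lex  "that"
[4,5] NP/(NP\PP)  >T
[5,6] NP\PP  lex  "found"
[4,6] NP  >  k=5
[3,6] N  >  k=4
[6,7] NP\N  lex  "read"
[3,7] NP  <  k=6
[2,7] N\(N\S)  >  k=3
[1,7] N  <  k=2
[7,8] (S\(PP\NP))\N  lex  "near"
[1,8] S\(PP\NP)  <  k=7
[0,8] S  <  k=1

[0,8] S   <
  [0,1] "with" : PP\NP
  [1,8] S\(PP\NP)   <
    [1,7] N   <
      [1,2] "here" : N\S
      [2,7] N\(N\S)   >
        [2,3] "dog" : (N\(N\S))/NP
        [3,7] NP   <
          [3,6] N   >
            [3,4] "park" : N/NP
            [4,6] NP   >
              [4,5] NP/(NP\PP)   >T
                [4,5] "that" : PP
              [5,6] "found" : NP\PP
          [6,7] "read" : NP\N
    [7,8] "near" : (S\(PP\NP))\N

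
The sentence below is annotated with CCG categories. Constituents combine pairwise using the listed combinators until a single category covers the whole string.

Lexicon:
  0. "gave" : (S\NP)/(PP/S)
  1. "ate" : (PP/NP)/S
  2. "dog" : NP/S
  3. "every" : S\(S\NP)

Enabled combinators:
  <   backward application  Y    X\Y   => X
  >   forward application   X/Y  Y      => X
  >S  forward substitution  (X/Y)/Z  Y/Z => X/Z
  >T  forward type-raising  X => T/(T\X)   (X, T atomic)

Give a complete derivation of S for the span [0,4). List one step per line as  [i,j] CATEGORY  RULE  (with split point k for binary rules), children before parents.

[0,4] S   <
  [0,3] S\NP   >
    [0,1] "gave" : (S\NP)/(PP/S)
    [1,3] PP/S   >S
      [1,2] "ate" : (PP/NP)/S
      [2,3] "dog" : NP/S
  [3,4] "every" : S\(S\NP)

[0,1] (S\NP)/(PP/S)  lex  "gave"
[1,2] (PP/NP)/S  lex  "ate"
[2,3] NP/S  lex  "dog"
[1,3] PP/S  >S  k=2
[0,3] S\NP  >  k=1
[3,4] S\(S\NP)  lex  "every"
[0,4] S  <  k=3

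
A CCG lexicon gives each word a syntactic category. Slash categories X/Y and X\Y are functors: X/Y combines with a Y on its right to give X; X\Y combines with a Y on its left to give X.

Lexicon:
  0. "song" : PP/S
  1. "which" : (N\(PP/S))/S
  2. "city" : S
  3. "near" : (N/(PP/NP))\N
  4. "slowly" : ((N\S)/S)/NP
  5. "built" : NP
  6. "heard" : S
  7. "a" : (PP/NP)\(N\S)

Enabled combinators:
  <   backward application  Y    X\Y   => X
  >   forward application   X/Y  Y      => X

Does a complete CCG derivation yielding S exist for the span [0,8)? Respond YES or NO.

NO

PP/S (N\(PP/S))/S S (N/(PP/NP))\N ((N\S)/S)/NP NP S (PP/NP)\(N\S)
CKY chart[0,8] = {N}; S ∉ chart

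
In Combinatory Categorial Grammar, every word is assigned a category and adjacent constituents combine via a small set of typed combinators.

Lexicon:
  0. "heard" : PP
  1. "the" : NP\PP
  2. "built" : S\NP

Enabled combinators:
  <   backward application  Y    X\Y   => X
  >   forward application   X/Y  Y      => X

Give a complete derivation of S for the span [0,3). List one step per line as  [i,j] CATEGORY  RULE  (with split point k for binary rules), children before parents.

[0,3] S   <
  [0,2] NP   <
    [0,1] "heard" : PP
    [1,2] "the" : NP\PP
  [2,3] "built" : S\NP

[0,1] PP  lex  "heard"
[1,2] NP\PP  lex  "the"
[0,2] NP  <  k=1
[2,3] S\NP  lex  "built"
[0,3] S  <  k=2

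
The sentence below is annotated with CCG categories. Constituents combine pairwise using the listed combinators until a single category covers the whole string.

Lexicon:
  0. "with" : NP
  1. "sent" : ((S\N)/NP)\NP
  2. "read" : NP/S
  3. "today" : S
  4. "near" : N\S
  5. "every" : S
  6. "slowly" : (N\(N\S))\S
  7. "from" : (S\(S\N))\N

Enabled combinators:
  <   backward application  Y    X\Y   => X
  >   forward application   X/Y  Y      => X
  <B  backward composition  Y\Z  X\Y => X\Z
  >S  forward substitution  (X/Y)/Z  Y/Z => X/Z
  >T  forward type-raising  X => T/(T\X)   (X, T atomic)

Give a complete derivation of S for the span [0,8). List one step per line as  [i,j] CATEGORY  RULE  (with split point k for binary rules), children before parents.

[0,8] S   <
  [0,4] S\N   >
    [0,2] (S\N)/NP   <
      [0,1] "with" : NP
      [1,2] "sent" : ((S\N)/NP)\NP
    [2,4] NP   >
      [2,3] "read" : NP/S
      [3,4] "today" : S
  [4,8] S\(S\N)   <
    [4,7] N   <
      [4,5] "near" : N\S
      [5,7] N\(N\S)   <
        [5,6] "every" : S
        [6,7] "slowly" : (N\(N\S))\S
    [7,8] "from" : (S\(S\N))\N

[0,1] NP  lex  "with"
[1,2] ((S\N)/NP)\NP  lex  "sent"
[0,2] (S\N)/NP  <  k=1
[2,3] NP/S  lex  "read"
[3,4] S  lex  "today"
[2,4] NP  >  k=3
[0,4] S\N  >  k=2
[4,5] N\S  lex  "near"
[5,6] S  lex  "every"
[6,7] (N\(N\S))\S  lex  "slowly"
[5,7] N\(N\S)  <  k=6
[4,7] N  <  k=5
[7,8] (S\(S\N))\N  lex  "from"
[4,8] S\(S\N)  <  k=7
[0,8] S  <  k=4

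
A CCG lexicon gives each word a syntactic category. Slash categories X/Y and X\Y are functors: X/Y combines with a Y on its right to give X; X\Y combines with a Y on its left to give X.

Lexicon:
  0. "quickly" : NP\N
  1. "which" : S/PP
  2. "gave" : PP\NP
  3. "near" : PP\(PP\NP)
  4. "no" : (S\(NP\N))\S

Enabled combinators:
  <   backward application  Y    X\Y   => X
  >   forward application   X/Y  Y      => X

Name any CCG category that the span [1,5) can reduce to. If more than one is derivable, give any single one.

[0,5] S   <
  [0,1] "quickly" : NP\N
  [1,5] S\(NP\N)   <
    [1,4] S   >
      [1,2] "which" : S/PP
      [2,4] PP   <
        [2,3] "gave" : PP\NP
        [3,4] "near" : PP\(PP\NP)
    [4,5] "no" : (S\(NP\N))\S

S\(NP\N)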